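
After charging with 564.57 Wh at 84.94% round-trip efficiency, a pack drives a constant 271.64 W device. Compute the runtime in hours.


Step 1: E_discharge = eta/100 * E_charge = 84.94/100 * 564.57 = 479.55 Wh
Step 2: t = E_discharge / P = 479.55 / 271.64 = 1.765 hr

1.765 hr


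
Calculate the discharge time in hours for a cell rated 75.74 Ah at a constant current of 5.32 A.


t = capacity / current = 75.74 / 5.32 = 14.24 hr

14.24 hr


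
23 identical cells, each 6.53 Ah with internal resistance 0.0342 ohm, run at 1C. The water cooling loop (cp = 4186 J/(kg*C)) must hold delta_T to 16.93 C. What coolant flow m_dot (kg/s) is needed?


Step 1: I = 1 * 6.53 = 6.53 A
Step 2: Q_cell = I^2 * R = 6.53^2 * 0.0342 = 1.4583 W
Step 3: Q_total = 23 * 1.4583 = 33.541 W
Step 4: m_dot = Q_total / (cp * dT) = 33.541 / (4186 * 16.93) = 4.733e-04 kg/s

4.733e-04 kg/s


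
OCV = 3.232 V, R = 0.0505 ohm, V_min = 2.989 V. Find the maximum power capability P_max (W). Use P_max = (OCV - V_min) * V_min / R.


P_max = (OCV - V_min) * V_min / R = (3.232 - 2.989) * 2.989 / 0.0505 = 0.243 * 2.989 / 0.0505 = 14.38 W

14.38 W


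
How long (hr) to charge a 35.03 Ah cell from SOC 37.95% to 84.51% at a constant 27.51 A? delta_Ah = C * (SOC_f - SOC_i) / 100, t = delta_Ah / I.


delta_Ah = 35.03 * (84.51 - 37.95) / 100 = 16.31 Ah
t = delta_Ah / I = 16.31 / 27.51 = 0.5929 hr

0.5929 hr


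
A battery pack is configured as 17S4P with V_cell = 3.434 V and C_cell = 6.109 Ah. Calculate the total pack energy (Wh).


E = Ns * Vcell * Np * Ccell = 17 * 3.434 * 4 * 6.109 = 1427 Wh

1427 Wh


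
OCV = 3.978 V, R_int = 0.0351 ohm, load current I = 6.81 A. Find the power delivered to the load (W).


Step 1: V_terminal = OCV - I*R = 3.978 - 6.81 * 0.0351 = 3.739 V
Step 2: P_out = V_terminal * I = 3.739 * 6.81 = 25.46 W

25.46 W


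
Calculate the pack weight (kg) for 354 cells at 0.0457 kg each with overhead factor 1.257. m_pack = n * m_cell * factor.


m_pack = n * m_cell * overhead = 354 * 0.0457 * 1.257 = 20.34 kg

20.34 kg


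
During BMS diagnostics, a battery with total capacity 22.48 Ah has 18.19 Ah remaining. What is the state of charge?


SOC = (remaining / total) * 100 = (18.19 / 22.48) * 100 = 80.92%

80.92%


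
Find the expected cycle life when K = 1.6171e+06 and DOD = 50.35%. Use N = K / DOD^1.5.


DOD^1.5 = 357.27
N = K / DOD^1.5 = 1.6171e+06 / 357.27 = 4526

4526 cycles


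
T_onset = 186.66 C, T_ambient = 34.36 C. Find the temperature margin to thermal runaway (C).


Safety margin = 186.66 C - 34.36 C = 152.3 C

152.3 C


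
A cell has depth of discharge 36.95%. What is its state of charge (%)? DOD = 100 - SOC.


SOC = 100 - DOD = 100 - 36.95 = 63.05%

63.05%


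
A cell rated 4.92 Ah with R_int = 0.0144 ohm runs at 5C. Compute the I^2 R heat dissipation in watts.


Step 1: I = C_rate * capacity = 5 * 4.92 = 24.6 A
Step 2: Q = I^2 * R = 24.6^2 * 0.0144 = 605.16 * 0.0144 = 8.714 W

8.714 W


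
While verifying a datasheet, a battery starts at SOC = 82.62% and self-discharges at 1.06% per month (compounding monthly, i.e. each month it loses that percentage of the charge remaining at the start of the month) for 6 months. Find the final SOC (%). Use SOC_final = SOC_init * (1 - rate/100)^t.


decay = (1 - 1.06/100)^6 = 0.93806
SOC_final = 82.62 * 0.93806 = 77.50%

77.50%


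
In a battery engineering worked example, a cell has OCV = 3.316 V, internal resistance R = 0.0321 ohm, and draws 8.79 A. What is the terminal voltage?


IR drop = 8.79 * 0.0321 = 0.28216 V
V = 3.316 - 0.28216 = 3.034 V

3.034 V


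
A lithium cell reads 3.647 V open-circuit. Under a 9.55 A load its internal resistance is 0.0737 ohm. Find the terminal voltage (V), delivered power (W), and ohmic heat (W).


Step 1: V_terminal = OCV - I*R = 3.647 - 9.55 * 0.0737 = 2.9432 V
Step 2: P_out = V_terminal * I = 2.9432 * 9.55 = 28.11 W
Step 3: Q = I^2 * R = 9.55^2 * 0.0737 = 6.722 W

V=2.9432 V, P=28.11 W, Q=6.722 W


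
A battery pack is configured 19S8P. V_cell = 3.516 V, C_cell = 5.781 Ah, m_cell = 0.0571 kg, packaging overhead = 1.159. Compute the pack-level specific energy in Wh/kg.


Step 1: V_pack = 19 * 3.516 = 66.804 V
Step 2: C_pack = 8 * 5.781 = 46.248 Ah
Step 3: E_pack = V_pack * C_pack = 66.804 * 46.248 = 3089.6 Wh
Step 4: m_pack = 19 * 8 * 0.0571 * 1.159 = 10.059 kg
Step 5: ED = E_pack / m_pack = 3089.6 / 10.059 = 307.1 Wh/kg

307.1 Wh/kg


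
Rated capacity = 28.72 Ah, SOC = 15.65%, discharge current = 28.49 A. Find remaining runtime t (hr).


Step 1: remaining = SOC/100 * C_total = 15.65/100 * 28.72 = 4.4947 Ah
Step 2: t = remaining / I = 4.4947 / 28.49 = 0.1578 hr

0.1578 hr


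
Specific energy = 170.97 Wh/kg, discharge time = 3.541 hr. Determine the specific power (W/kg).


Specific power = 170.97 Wh/kg / 3.541 hr = 48.28 W/kg

48.28 W/kg


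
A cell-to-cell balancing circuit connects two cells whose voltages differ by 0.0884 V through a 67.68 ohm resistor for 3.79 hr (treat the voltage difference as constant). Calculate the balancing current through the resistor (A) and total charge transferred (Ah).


I_bal = dV / R = 0.0884 / 67.68 = 0.0013061 A
Q = I_bal * t = 0.0013061 * 3.79 = 0.004950 Ah

I=0.0013061 A, Q=0.004950 Ah


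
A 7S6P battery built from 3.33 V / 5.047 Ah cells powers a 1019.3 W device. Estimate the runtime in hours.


Step 1: E_pack = Ns * V_cell * Np * C_cell = 7 * 3.33 * 6 * 5.047 = 705.87 Wh
Step 2: t = E_pack / P = 705.87 / 1019.3 = 0.6925 hr

0.6925 hr


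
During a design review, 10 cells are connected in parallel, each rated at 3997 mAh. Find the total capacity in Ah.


Convert: C_cell = 3997 mAh = 3.997 Ah
C_total = 10 * 3.997 = 39.97 Ah

39.97 Ah


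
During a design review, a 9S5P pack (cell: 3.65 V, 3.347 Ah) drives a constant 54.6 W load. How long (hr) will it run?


Step 1: E_pack = Ns * V_cell * Np * C_cell = 9 * 3.65 * 5 * 3.347 = 549.74 Wh
Step 2: t = E_pack / P = 549.74 / 54.6 = 10.07 hr

10.07 hr


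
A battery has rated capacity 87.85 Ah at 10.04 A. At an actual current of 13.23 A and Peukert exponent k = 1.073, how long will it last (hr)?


t_rated = C / I_rated = 87.85 / 10.04 = 8.75 hr
(I_rated/I)^k = (0.75888)^1.073 = 0.74375
t = t_rated * (I_rated/I)^k = 8.75 * 0.74375 = 6.508 hr

6.508 hr


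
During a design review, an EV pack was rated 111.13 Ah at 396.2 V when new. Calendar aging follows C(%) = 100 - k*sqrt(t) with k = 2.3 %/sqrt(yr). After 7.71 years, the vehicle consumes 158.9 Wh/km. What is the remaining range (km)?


Step 1: capacity retention = 100 - 2.3 * sqrt(7.71) = 100 - 2.3 * 2.7767 = 93.614%
Step 2: C_now = 111.13 * 93.614/100 = 104.03 Ah
Step 3: E_pack = V * C_now = 396.2 * 104.03 = 41217 Wh
Step 4: range = E_pack / consumption = 41217 / 158.9 = 259.4 km

259.4 km


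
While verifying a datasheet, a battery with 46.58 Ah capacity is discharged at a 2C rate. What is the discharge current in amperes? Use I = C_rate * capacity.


At 2C: I = 2 * 46.58 Ah = 93.16 A

93.16 A


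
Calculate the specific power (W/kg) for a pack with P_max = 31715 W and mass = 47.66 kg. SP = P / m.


SP = P / m = 31715 / 47.66 = 665.4 W/kg

665.4 W/kg


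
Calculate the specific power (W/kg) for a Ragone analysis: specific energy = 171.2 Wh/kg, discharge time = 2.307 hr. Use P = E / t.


Specific power = 171.2 Wh/kg / 2.307 hr = 74.21 W/kg

74.21 W/kg


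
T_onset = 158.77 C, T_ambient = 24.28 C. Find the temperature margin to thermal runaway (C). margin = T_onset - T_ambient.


margin = T_onset - T_ambient = 158.77 - 24.28 = 134.49 C

134.49 C


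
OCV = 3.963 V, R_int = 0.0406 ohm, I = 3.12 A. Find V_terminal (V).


IR drop = 3.12 * 0.0406 = 0.12667 V
V = 3.963 - 0.12667 = 3.836 V

3.836 V


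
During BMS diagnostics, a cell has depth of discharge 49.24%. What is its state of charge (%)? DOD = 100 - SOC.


SOC = 100 - DOD = 100 - 49.24 = 50.76%

50.76%


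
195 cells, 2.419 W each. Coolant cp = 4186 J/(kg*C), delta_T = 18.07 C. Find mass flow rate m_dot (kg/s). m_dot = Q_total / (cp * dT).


Step 1: Total heat Q = 195 * 2.419 W = 471.71 W
Step 2: denom = cp * dT = 4186 * 18.07 = 75641
Step 3: m_dot = 471.71 / 75641 = 0.006236 kg/s

0.006236 kg/s


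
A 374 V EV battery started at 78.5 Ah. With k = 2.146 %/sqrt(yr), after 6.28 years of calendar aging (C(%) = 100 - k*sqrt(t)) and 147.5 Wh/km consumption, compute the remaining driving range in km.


Step 1: capacity retention = 100 - 2.146 * sqrt(6.28) = 100 - 2.146 * 2.506 = 94.622%
Step 2: C_now = 78.5 * 94.622/100 = 74.278 Ah
Step 3: E_pack = V * C_now = 374 * 74.278 = 27780 Wh
Step 4: range = E_pack / consumption = 27780 / 147.5 = 188.3 km

188.3 km


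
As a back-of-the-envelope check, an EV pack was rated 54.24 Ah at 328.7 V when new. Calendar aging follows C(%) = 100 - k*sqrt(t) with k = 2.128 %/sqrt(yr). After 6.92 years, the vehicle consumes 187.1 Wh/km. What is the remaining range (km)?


Step 1: capacity retention = 100 - 2.128 * sqrt(6.92) = 100 - 2.128 * 2.6306 = 94.402%
Step 2: C_now = 54.24 * 94.402/100 = 51.204 Ah
Step 3: E_pack = V * C_now = 328.7 * 51.204 = 16831 Wh
Step 4: range = E_pack / consumption = 16831 / 187.1 = 89.96 km

89.96 km


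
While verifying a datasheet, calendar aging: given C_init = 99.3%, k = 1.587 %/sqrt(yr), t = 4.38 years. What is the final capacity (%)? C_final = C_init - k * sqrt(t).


Step 1: sqrt(4.38 yr) = 2.0928
Step 2: drop = 1.587 * 2.0928 = 3.3213
Step 3: C_final = 99.3 - 3.3213 = 95.98%

95.98%


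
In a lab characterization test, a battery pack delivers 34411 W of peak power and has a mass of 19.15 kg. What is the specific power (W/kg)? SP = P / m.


Specific power = 34411 W / 19.15 kg = 1797 W/kg

1797 W/kg


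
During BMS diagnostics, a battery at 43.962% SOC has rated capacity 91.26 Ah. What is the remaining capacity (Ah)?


remaining = SOC / 100 * total = 43.962 / 100 * 91.26 = 40.12 Ah

40.12 Ah


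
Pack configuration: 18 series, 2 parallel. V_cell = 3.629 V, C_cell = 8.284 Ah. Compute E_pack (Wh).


E = Ns * Vcell * Np * Ccell = 18 * 3.629 * 2 * 8.284 = 1082 Wh

1082 Wh


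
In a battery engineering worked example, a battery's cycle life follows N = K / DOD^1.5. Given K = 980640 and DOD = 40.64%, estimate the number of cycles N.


Step 1: DOD^1.5 = 40.64^1.5 = 259.08
Step 2: N = 980640 / 259.08 = 3785 cycles

3785 cycles


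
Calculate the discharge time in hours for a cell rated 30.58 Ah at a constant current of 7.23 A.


Runtime = 30.58 Ah / 7.23 A = 4.230 hr

4.230 hr


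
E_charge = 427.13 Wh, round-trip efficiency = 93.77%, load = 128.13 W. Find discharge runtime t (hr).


Step 1: E_discharge = eta/100 * E_charge = 93.77/100 * 427.13 = 400.52 Wh
Step 2: t = E_discharge / P = 400.52 / 128.13 = 3.126 hr

3.126 hr


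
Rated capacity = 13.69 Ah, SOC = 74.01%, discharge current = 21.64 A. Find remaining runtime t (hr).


Step 1: remaining = SOC/100 * C_total = 74.01/100 * 13.69 = 10.132 Ah
Step 2: t = remaining / I = 10.132 / 21.64 = 0.4682 hr

0.4682 hr


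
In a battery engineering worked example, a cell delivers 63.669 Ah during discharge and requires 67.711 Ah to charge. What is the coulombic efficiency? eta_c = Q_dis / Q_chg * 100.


eta_c = Q_dis / Q_chg * 100 = 63.669 / 67.711 * 100 = 94.03%

94.03%


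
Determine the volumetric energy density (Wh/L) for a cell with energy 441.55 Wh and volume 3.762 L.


ED = E / V = 441.55 / 3.762 = 117.4 Wh/L

117.4 Wh/L


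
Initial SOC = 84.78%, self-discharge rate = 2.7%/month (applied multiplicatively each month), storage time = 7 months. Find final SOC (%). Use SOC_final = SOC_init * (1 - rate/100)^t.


Monthly retention factor = 1 - 2.7/100 = 0.973
Over 7 months: factor^7 = 0.82564
SOC_final = 84.78 * 0.82564 = 70.00%

70.00%


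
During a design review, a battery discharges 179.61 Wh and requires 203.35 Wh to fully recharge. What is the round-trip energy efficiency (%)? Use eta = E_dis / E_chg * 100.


Round-trip efficiency = 179.61/203.35 * 100% = 88.33%

88.33%


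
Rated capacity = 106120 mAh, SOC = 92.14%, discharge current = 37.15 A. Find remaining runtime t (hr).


Convert: C_total = 106120 mAh = 106.12 Ah
Step 1: remaining = SOC/100 * C_total = 92.14/100 * 106.12 = 97.779 Ah
Step 2: t = remaining / I = 97.779 / 37.15 = 2.632 hr

2.632 hr


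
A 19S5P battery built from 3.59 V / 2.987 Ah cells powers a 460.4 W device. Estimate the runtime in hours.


Step 1: E_pack = Ns * V_cell * Np * C_cell = 19 * 3.59 * 5 * 2.987 = 1018.7 Wh
Step 2: t = E_pack / P = 1018.7 / 460.4 = 2.213 hr

2.213 hr


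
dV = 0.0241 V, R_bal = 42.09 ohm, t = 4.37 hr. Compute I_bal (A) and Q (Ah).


First, Ohm's law: I_bal = 0.0241 V / 42.09 ohm = 5.7258e-04 A
Then Q = I * t = 5.7258e-04 A * 4.37 hr = 0.002502 Ah

I=5.7258e-04 A, Q=0.002502 Ah


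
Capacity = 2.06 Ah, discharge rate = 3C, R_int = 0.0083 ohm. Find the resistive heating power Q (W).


Step 1: I = C_rate * capacity = 3 * 2.06 = 6.18 A
Step 2: Q = I^2 * R = 6.18^2 * 0.0083 = 38.192 * 0.0083 = 0.3170 W

0.3170 W


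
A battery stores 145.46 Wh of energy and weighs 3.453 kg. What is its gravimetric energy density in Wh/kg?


ED = E / m = 145.46 / 3.453 = 42.13 Wh/kg

42.13 Wh/kg


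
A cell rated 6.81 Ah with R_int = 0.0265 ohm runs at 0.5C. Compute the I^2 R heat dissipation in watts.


Step 1: I = C_rate * capacity = 0.5 * 6.81 = 3.405 A
Step 2: Q = I^2 * R = 3.405^2 * 0.0265 = 11.594 * 0.0265 = 0.3072 W

0.3072 W


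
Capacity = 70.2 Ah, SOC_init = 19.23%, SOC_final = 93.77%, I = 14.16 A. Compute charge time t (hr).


delta_Ah = 70.2 * (93.77 - 19.23) / 100 = 52.327 Ah
t = delta_Ah / I = 52.327 / 14.16 = 3.695 hr

3.695 hr


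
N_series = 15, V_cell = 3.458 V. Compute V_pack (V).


V_pack = n * V_cell = 15 * 3.458 = 51.87 V

51.87 V


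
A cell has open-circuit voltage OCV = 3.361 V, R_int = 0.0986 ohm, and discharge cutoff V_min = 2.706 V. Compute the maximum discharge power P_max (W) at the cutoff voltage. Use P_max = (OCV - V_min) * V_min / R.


P_max = (OCV - V_min) * V_min / R = (3.361 - 2.706) * 2.706 / 0.0986 = 0.655 * 2.706 / 0.0986 = 17.98 W

17.98 W


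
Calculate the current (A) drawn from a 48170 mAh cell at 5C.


Convert: capacity = 48170 mAh = 48.17 Ah
At 5C: I = 5 * 48.17 Ah = 240.85 A

240.85 A


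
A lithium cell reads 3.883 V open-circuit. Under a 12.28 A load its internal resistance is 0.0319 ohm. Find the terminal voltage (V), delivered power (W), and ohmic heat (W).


Step 1: V_terminal = OCV - I*R = 3.883 - 12.28 * 0.0319 = 3.4913 V
Step 2: P_out = V_terminal * I = 3.4913 * 12.28 = 42.87 W
Step 3: Q = I^2 * R = 12.28^2 * 0.0319 = 4.810 W

V=3.4913 V, P=42.87 W, Q=4.810 W


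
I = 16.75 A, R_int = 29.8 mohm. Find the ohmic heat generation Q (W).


Convert: R = 29.8 mohm = 0.0298 ohm
Q = I^2 * R = 16.75^2 * 0.0298 = 8.361 W

8.361 W


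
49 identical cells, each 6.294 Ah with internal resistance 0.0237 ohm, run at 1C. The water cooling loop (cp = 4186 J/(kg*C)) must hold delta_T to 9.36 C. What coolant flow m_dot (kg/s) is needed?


Step 1: I = 1 * 6.294 = 6.294 A
Step 2: Q_cell = I^2 * R = 6.294^2 * 0.0237 = 0.93886 W
Step 3: Q_total = 49 * 0.93886 = 46.004 W
Step 4: m_dot = Q_total / (cp * dT) = 46.004 / (4186 * 9.36) = 0.001174 kg/s

0.001174 kg/s


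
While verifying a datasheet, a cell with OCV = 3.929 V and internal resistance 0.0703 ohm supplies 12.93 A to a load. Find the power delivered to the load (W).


Step 1: V_terminal = OCV - I*R = 3.929 - 12.93 * 0.0703 = 3.02 V
Step 2: P_out = V_terminal * I = 3.02 * 12.93 = 39.05 W

39.05 W


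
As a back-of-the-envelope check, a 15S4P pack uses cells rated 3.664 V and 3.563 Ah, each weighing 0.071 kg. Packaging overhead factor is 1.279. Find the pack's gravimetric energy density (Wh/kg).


Step 1: V_pack = 15 * 3.664 = 54.96 V
Step 2: C_pack = 4 * 3.563 = 14.252 Ah
Step 3: E_pack = V_pack * C_pack = 54.96 * 14.252 = 783.29 Wh
Step 4: m_pack = 15 * 4 * 0.071 * 1.279 = 5.4485 kg
Step 5: ED = E_pack / m_pack = 783.29 / 5.4485 = 143.8 Wh/kg

143.8 Wh/kg


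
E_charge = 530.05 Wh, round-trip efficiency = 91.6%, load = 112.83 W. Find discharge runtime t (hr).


Step 1: E_discharge = eta/100 * E_charge = 91.6/100 * 530.05 = 485.53 Wh
Step 2: t = E_discharge / P = 485.53 / 112.83 = 4.303 hr

4.303 hr


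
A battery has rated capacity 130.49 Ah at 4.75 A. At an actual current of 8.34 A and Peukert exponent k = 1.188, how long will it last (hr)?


t_rated = C / I_rated = 130.49 / 4.75 = 27.472 hr
(I_rated/I)^k = (0.56954)^1.188 = 0.51235
t = t_rated * (I_rated/I)^k = 27.472 * 0.51235 = 14.08 hr

14.08 hr


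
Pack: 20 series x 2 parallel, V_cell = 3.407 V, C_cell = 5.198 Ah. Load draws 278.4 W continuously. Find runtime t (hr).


Step 1: E_pack = Ns * V_cell * Np * C_cell = 20 * 3.407 * 2 * 5.198 = 708.38 Wh
Step 2: t = E_pack / P = 708.38 / 278.4 = 2.544 hr

2.544 hr


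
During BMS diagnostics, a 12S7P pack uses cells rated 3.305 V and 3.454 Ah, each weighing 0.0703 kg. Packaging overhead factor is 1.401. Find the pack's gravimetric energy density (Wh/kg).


Step 1: V_pack = 12 * 3.305 = 39.66 V
Step 2: C_pack = 7 * 3.454 = 24.178 Ah
Step 3: E_pack = V_pack * C_pack = 39.66 * 24.178 = 958.9 Wh
Step 4: m_pack = 12 * 7 * 0.0703 * 1.401 = 8.2732 kg
Step 5: ED = E_pack / m_pack = 958.9 / 8.2732 = 115.9 Wh/kg

115.9 Wh/kg


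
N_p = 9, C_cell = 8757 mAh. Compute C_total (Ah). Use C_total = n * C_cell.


Convert: C_cell = 8757 mAh = 8.757 Ah
C_total = 9 * 8.757 = 78.813 Ah

78.813 Ah


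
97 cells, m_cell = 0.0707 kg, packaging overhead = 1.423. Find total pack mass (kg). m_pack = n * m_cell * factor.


Cell mass sum = 97 * 0.0707 = 6.8579 kg
With overhead 1.423: m_pack = 6.8579 * 1.423 = 9.759 kg

9.759 kg


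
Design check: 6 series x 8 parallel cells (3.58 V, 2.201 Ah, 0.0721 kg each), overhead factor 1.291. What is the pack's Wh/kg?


Step 1: V_pack = 6 * 3.58 = 21.48 V
Step 2: C_pack = 8 * 2.201 = 17.608 Ah
Step 3: E_pack = V_pack * C_pack = 21.48 * 17.608 = 378.22 Wh
Step 4: m_pack = 6 * 8 * 0.0721 * 1.291 = 4.4679 kg
Step 5: ED = E_pack / m_pack = 378.22 / 4.4679 = 84.65 Wh/kg

84.65 Wh/kg


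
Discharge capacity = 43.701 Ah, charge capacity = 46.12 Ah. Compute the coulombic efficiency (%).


eta_c = Q_dis / Q_chg * 100 = 43.701 / 46.12 * 100 = 94.75%

94.75%


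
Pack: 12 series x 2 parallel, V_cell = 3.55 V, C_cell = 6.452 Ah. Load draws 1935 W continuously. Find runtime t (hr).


Step 1: E_pack = Ns * V_cell * Np * C_cell = 12 * 3.55 * 2 * 6.452 = 549.71 Wh
Step 2: t = E_pack / P = 549.71 / 1935 = 0.2841 hr

0.2841 hr


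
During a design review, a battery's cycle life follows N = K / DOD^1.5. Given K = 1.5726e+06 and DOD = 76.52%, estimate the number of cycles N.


Step 1: DOD^1.5 = 76.52^1.5 = 669.36
Step 2: N = 1.5726e+06 / 669.36 = 2349 cycles

2349 cycles


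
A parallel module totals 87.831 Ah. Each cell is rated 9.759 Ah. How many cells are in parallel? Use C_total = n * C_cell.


n = C_total / C_cell = 87.831 / 9.759 = 9

9


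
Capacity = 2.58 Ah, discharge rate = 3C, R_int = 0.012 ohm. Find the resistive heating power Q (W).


Step 1: I = C_rate * capacity = 3 * 2.58 = 7.74 A
Step 2: Q = I^2 * R = 7.74^2 * 0.012 = 59.908 * 0.012 = 0.7189 W

0.7189 W


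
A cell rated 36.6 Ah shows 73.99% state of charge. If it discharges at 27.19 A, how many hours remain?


Step 1: remaining = SOC/100 * C_total = 73.99/100 * 36.6 = 27.08 Ah
Step 2: t = remaining / I = 27.08 / 27.19 = 0.9960 hr

0.9960 hr


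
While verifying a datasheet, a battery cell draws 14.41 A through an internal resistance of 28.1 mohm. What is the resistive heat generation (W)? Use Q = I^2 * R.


Convert: R = 28.1 mohm = 0.0281 ohm
Q = I^2 * R = 14.41^2 * 0.0281 = 5.835 W

5.835 W


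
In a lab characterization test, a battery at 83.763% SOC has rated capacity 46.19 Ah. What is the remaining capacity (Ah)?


remaining = SOC / 100 * total = 83.763 / 100 * 46.19 = 38.69 Ah

38.69 Ah


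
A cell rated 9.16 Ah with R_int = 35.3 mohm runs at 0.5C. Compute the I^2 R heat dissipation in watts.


Convert: R = 35.3 mohm = 0.0353 ohm
Step 1: I = C_rate * capacity = 0.5 * 9.16 = 4.58 A
Step 2: Q = I^2 * R = 4.58^2 * 0.0353 = 20.976 * 0.0353 = 0.7405 W

0.7405 W


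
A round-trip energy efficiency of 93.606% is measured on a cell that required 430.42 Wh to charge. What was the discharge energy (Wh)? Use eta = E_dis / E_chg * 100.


E_dis = eta/100 * E_chg = 93.606/100 * 430.42 = 402.9 Wh

402.9 Wh


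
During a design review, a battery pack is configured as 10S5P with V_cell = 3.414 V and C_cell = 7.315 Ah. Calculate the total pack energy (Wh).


V_pack = 10 * 3.414 = 34.14 V
C_pack = 5 * 7.315 = 36.575 Ah
E = V_pack * C_pack = 34.14 * 36.575 = 1249 Wh

1249 Wh


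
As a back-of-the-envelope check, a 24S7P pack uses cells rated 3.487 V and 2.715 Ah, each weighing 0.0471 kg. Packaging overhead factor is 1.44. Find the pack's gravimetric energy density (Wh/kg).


Step 1: V_pack = 24 * 3.487 = 83.688 V
Step 2: C_pack = 7 * 2.715 = 19.005 Ah
Step 3: E_pack = V_pack * C_pack = 83.688 * 19.005 = 1590.5 Wh
Step 4: m_pack = 24 * 7 * 0.0471 * 1.44 = 11.394 kg
Step 5: ED = E_pack / m_pack = 1590.5 / 11.394 = 139.6 Wh/kg

139.6 Wh/kg


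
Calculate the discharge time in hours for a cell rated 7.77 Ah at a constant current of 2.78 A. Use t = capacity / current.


Runtime = 7.77 Ah / 2.78 A = 2.795 hr

2.795 hr


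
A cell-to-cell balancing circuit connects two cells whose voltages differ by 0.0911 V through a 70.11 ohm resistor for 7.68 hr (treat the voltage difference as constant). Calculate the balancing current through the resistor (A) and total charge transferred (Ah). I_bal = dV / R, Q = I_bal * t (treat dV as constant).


I_bal = dV / R = 0.0911 / 70.11 = 0.0012994 A
Q = I_bal * t = 0.0012994 * 7.68 = 0.009979 Ah

I=0.0012994 A, Q=0.009979 Ah


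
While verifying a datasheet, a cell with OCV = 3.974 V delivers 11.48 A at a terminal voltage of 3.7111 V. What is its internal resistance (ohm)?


R = (OCV - V) / I = (3.974 - 3.7111) / 11.48 = 0.02290 ohm

0.02290 ohm


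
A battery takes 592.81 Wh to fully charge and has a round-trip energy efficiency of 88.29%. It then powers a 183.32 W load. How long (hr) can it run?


Step 1: E_discharge = eta/100 * E_charge = 88.29/100 * 592.81 = 523.39 Wh
Step 2: t = E_discharge / P = 523.39 / 183.32 = 2.855 hr

2.855 hr


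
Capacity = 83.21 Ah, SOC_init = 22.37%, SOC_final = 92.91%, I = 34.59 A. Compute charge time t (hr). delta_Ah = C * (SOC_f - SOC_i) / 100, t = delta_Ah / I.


delta_Ah = 83.21 * (92.91 - 22.37) / 100 = 58.696 Ah
t = delta_Ah / I = 58.696 / 34.59 = 1.697 hr

1.697 hr


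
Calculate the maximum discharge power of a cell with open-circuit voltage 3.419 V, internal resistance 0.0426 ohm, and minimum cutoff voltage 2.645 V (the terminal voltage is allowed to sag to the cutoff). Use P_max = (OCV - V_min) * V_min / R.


dV = OCV - V_min = 0.774 V (so I_max = dV / R)
P_max = dV * V_min / R = 0.774 * 2.645 / 0.0426 = 48.06 W

48.06 W


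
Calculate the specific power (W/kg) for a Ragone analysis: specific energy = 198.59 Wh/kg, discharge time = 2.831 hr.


Specific power = 198.59 Wh/kg / 2.831 hr = 70.15 W/kg

70.15 W/kg


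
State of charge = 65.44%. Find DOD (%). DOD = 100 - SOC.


Complement of SOC: DOD = 100% - 65.44% = 34.56%

34.56%


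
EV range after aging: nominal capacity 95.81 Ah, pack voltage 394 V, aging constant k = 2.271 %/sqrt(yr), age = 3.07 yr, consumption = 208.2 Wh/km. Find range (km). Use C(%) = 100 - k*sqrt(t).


Step 1: capacity retention = 100 - 2.271 * sqrt(3.07) = 100 - 2.271 * 1.7521 = 96.021%
Step 2: C_now = 95.81 * 96.021/100 = 91.998 Ah
Step 3: E_pack = V * C_now = 394 * 91.998 = 36247 Wh
Step 4: range = E_pack / consumption = 36247 / 208.2 = 174.1 km

174.1 km


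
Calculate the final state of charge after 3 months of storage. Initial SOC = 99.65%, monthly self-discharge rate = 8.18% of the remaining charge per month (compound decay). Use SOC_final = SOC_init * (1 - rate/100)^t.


Monthly retention factor = 1 - 8.18/100 = 0.9182
Over 3 months: factor^3 = 0.77413
SOC_final = 99.65 * 0.77413 = 77.14%

77.14%


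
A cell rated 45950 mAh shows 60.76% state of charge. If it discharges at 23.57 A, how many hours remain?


Convert: C_total = 45950 mAh = 45.95 Ah
Step 1: remaining = SOC/100 * C_total = 60.76/100 * 45.95 = 27.919 Ah
Step 2: t = remaining / I = 27.919 / 23.57 = 1.185 hr

1.185 hr


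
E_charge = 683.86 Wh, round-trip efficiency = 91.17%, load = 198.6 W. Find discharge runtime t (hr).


Step 1: E_discharge = eta/100 * E_charge = 91.17/100 * 683.86 = 623.48 Wh
Step 2: t = E_discharge / P = 623.48 / 198.6 = 3.139 hr

3.139 hr


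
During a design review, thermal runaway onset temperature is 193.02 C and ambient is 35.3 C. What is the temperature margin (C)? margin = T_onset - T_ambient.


Safety margin = 193.02 C - 35.3 C = 157.72 C

157.72 C


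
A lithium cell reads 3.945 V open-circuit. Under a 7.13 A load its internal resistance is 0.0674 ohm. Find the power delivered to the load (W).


Step 1: V_terminal = OCV - I*R = 3.945 - 7.13 * 0.0674 = 3.4644 V
Step 2: P_out = V_terminal * I = 3.4644 * 7.13 = 24.70 W

24.70 W


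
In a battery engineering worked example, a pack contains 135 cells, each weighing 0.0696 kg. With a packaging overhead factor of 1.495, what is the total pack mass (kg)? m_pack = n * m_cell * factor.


m_pack = n * m_cell * overhead = 135 * 0.0696 * 1.495 = 14.05 kg

14.05 kg


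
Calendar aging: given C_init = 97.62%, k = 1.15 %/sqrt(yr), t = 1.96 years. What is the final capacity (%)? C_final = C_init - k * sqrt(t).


Step 1: sqrt(1.96 yr) = 1.4
Step 2: drop = 1.15 * 1.4 = 1.61
Step 3: C_final = 97.62 - 1.61 = 96.01%

96.01%


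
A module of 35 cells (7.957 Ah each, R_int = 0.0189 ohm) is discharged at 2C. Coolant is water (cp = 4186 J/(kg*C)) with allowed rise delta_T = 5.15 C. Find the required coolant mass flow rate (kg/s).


Step 1: I = 2 * 7.957 = 15.914 A
Step 2: Q_cell = I^2 * R = 15.914^2 * 0.0189 = 4.7865 W
Step 3: Q_total = 35 * 4.7865 = 167.53 W
Step 4: m_dot = Q_total / (cp * dT) = 167.53 / (4186 * 5.15) = 0.007771 kg/s

0.007771 kg/s


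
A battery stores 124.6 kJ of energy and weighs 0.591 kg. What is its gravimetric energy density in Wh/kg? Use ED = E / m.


Convert: E = 124.6 kJ = 34.611 Wh
ED = E / m = 34.611 / 0.591 = 58.56 Wh/kg

58.56 Wh/kg


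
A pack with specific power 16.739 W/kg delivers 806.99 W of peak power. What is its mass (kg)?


m = P / SP = 806.99 / 16.739 = 48.21 kg

48.21 kg


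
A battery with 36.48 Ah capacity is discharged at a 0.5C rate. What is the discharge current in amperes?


I = C_rate * capacity = 0.5 * 36.48 = 18.24 A

18.24 A


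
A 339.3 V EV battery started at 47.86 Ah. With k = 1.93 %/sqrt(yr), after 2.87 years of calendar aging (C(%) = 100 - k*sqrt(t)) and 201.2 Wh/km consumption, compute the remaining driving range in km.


Step 1: capacity retention = 100 - 1.93 * sqrt(2.87) = 100 - 1.93 * 1.6941 = 96.73%
Step 2: C_now = 47.86 * 96.73/100 = 46.295 Ah
Step 3: E_pack = V * C_now = 339.3 * 46.295 = 15708 Wh
Step 4: range = E_pack / consumption = 15708 / 201.2 = 78.07 km

78.07 km


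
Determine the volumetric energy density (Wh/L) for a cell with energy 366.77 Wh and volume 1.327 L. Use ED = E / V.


ED = E / V = 366.77 / 1.327 = 276.4 Wh/L

276.4 Wh/L


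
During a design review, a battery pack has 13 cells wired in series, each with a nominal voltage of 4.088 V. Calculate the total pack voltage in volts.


With 13 cells in series at 4.088 V each, V_pack = 53.144 V

53.144 V


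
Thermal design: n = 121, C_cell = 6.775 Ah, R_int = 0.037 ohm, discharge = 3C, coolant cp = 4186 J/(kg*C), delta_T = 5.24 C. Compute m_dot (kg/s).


Step 1: I = 3 * 6.775 = 20.325 A
Step 2: Q_cell = I^2 * R = 20.325^2 * 0.037 = 15.285 W
Step 3: Q_total = 121 * 15.285 = 1849.5 W
Step 4: m_dot = Q_total / (cp * dT) = 1849.5 / (4186 * 5.24) = 0.08432 kg/s

0.08432 kg/s


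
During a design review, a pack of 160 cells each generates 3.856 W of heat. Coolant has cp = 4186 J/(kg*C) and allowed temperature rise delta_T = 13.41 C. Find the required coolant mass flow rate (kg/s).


Q_total = 160 * 3.856 = 616.96 W
m_dot = Q_total / (cp * dT) = 616.96 / (4186 * 13.41) = 0.01099 kg/s

0.01099 kg/s


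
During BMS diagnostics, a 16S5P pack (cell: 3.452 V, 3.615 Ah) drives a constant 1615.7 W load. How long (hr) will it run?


Step 1: E_pack = Ns * V_cell * Np * C_cell = 16 * 3.452 * 5 * 3.615 = 998.32 Wh
Step 2: t = E_pack / P = 998.32 / 1615.7 = 0.6179 hr

0.6179 hr


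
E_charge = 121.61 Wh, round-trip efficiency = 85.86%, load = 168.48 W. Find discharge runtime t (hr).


Step 1: E_discharge = eta/100 * E_charge = 85.86/100 * 121.61 = 104.41 Wh
Step 2: t = E_discharge / P = 104.41 / 168.48 = 0.6197 hr

0.6197 hr


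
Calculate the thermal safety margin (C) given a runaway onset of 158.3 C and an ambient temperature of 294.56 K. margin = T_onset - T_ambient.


Convert: T_ambient = 294.56 K = 21.41 C
margin = 158.3 - 21.41 = 136.89 C

136.89 C


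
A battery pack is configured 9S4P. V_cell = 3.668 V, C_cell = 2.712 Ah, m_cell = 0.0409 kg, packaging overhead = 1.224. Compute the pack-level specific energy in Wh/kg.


Step 1: V_pack = 9 * 3.668 = 33.012 V
Step 2: C_pack = 4 * 2.712 = 10.848 Ah
Step 3: E_pack = V_pack * C_pack = 33.012 * 10.848 = 358.11 Wh
Step 4: m_pack = 9 * 4 * 0.0409 * 1.224 = 1.8022 kg
Step 5: ED = E_pack / m_pack = 358.11 / 1.8022 = 198.7 Wh/kg

198.7 Wh/kg


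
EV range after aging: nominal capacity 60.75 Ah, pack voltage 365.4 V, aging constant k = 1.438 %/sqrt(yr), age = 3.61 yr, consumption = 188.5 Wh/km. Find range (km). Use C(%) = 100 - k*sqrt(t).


Step 1: capacity retention = 100 - 1.438 * sqrt(3.61) = 100 - 1.438 * 1.9 = 97.268%
Step 2: C_now = 60.75 * 97.268/100 = 59.09 Ah
Step 3: E_pack = V * C_now = 365.4 * 59.09 = 21591 Wh
Step 4: range = E_pack / consumption = 21591 / 188.5 = 114.5 km

114.5 km


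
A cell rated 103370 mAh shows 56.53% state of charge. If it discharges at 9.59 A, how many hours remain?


Convert: C_total = 103370 mAh = 103.37 Ah
Step 1: remaining = SOC/100 * C_total = 56.53/100 * 103.37 = 58.435 Ah
Step 2: t = remaining / I = 58.435 / 9.59 = 6.093 hr

6.093 hr


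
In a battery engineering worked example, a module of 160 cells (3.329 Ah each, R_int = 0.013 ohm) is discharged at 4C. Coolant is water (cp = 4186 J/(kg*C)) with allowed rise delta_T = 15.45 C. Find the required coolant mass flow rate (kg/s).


Step 1: I = 4 * 3.329 = 13.316 A
Step 2: Q_cell = I^2 * R = 13.316^2 * 0.013 = 2.3051 W
Step 3: Q_total = 160 * 2.3051 = 368.82 W
Step 4: m_dot = Q_total / (cp * dT) = 368.82 / (4186 * 15.45) = 0.005703 kg/s

0.005703 kg/s


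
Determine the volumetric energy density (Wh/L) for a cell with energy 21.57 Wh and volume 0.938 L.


ED = E / V = 21.57 / 0.938 = 23.00 Wh/L

23.00 Wh/L


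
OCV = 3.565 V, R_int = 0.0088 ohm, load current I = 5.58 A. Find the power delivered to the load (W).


Step 1: V_terminal = OCV - I*R = 3.565 - 5.58 * 0.0088 = 3.5159 V
Step 2: P_out = V_terminal * I = 3.5159 * 5.58 = 19.62 W

19.62 W


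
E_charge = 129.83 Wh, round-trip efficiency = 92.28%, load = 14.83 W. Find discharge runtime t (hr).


Step 1: E_discharge = eta/100 * E_charge = 92.28/100 * 129.83 = 119.81 Wh
Step 2: t = E_discharge / P = 119.81 / 14.83 = 8.079 hr

8.079 hr


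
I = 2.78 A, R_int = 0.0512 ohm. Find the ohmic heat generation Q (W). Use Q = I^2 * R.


I^2 = 7.7284
Q = 7.7284 * 0.0512 = 0.3957 W

0.3957 W


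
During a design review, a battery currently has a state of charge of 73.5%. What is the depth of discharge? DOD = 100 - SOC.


DOD = 100 - SOC = 100 - 73.5 = 26.5%

26.5%


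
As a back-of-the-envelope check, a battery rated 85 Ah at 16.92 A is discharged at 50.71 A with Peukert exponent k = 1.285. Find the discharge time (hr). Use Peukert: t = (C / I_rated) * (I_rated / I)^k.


Step 1: t_rated = C / I_rated = 85 / 16.92 = 5.0236 hr
Step 2: ratio = 16.92 / 50.71 = 0.33366
Step 3: ratio^k = 0.33366^1.285 = 0.24403
Step 4: t = t_rated * ratio^k = 5.0236 * 0.24403 = 1.226 hr

1.226 hr


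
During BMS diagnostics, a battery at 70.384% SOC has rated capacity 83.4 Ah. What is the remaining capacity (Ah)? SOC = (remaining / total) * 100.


remaining = SOC / 100 * total = 70.384 / 100 * 83.4 = 58.70 Ah

58.70 Ah


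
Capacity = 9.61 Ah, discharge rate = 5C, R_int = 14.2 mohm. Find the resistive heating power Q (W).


Convert: R = 14.2 mohm = 0.0142 ohm
Step 1: I = C_rate * capacity = 5 * 9.61 = 48.05 A
Step 2: Q = I^2 * R = 48.05^2 * 0.0142 = 2308.8 * 0.0142 = 32.78 W

32.78 W


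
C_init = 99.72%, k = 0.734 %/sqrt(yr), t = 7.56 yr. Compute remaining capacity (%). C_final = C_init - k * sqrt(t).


Step 1: sqrt(7.56 yr) = 2.7495
Step 2: drop = 0.734 * 2.7495 = 2.0181
Step 3: C_final = 99.72 - 2.0181 = 97.70%

97.70%


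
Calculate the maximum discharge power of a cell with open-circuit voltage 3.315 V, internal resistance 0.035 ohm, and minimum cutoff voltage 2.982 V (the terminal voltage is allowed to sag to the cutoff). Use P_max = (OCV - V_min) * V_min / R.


P_max = (OCV - V_min) * V_min / R = (3.315 - 2.982) * 2.982 / 0.035 = 0.333 * 2.982 / 0.035 = 28.37 W

28.37 W


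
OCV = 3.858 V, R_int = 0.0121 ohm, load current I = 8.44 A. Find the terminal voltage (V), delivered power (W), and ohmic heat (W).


Step 1: V_terminal = OCV - I*R = 3.858 - 8.44 * 0.0121 = 3.7559 V
Step 2: P_out = V_terminal * I = 3.7559 * 8.44 = 31.70 W
Step 3: Q = I^2 * R = 8.44^2 * 0.0121 = 0.8619 W

V=3.7559 V, P=31.70 W, Q=0.8619 W


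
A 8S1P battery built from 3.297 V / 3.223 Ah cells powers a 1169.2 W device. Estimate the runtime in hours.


Step 1: E_pack = Ns * V_cell * Np * C_cell = 8 * 3.297 * 1 * 3.223 = 85.01 Wh
Step 2: t = E_pack / P = 85.01 / 1169.2 = 0.07271 hr

0.07271 hr


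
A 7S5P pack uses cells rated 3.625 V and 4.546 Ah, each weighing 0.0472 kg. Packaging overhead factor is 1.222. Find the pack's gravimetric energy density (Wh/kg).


Step 1: V_pack = 7 * 3.625 = 25.375 V
Step 2: C_pack = 5 * 4.546 = 22.73 Ah
Step 3: E_pack = V_pack * C_pack = 25.375 * 22.73 = 576.77 Wh
Step 4: m_pack = 7 * 5 * 0.0472 * 1.222 = 2.0187 kg
Step 5: ED = E_pack / m_pack = 576.77 / 2.0187 = 285.7 Wh/kg

285.7 Wh/kg


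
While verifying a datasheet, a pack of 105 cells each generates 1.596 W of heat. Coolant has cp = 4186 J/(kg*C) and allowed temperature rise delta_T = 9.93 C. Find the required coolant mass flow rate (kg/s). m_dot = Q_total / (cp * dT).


Step 1: Total heat Q = 105 * 1.596 W = 167.58 W
Step 2: denom = cp * dT = 4186 * 9.93 = 41567
Step 3: m_dot = 167.58 / 41567 = 0.004032 kg/s

0.004032 kg/s


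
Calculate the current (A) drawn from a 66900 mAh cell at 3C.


Convert: capacity = 66900 mAh = 66.9 Ah
I = C_rate * capacity = 3 * 66.9 = 200.7 A

200.7 A


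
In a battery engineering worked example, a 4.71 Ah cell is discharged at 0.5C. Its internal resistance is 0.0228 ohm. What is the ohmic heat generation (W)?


Step 1: I = C_rate * capacity = 0.5 * 4.71 = 2.355 A
Step 2: Q = I^2 * R = 2.355^2 * 0.0228 = 5.546 * 0.0228 = 0.1264 W

0.1264 W


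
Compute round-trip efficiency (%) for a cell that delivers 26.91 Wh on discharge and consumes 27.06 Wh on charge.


eta_e = E_dis / E_chg * 100 = 26.91 / 27.06 * 100 = 99.45%

99.45%


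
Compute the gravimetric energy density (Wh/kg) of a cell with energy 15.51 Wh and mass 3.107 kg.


ED = E / m = 15.51 / 3.107 = 4.992 Wh/kg

4.992 Wh/kg


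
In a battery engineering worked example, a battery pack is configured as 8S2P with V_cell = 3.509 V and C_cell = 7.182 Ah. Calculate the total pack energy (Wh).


V_pack = 8 * 3.509 = 28.072 V
C_pack = 2 * 7.182 = 14.364 Ah
E = V_pack * C_pack = 28.072 * 14.364 = 403.2 Wh

403.2 Wh


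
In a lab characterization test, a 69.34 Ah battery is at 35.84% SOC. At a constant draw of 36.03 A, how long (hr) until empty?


Step 1: remaining = SOC/100 * C_total = 35.84/100 * 69.34 = 24.851 Ah
Step 2: t = remaining / I = 24.851 / 36.03 = 0.6897 hr

0.6897 hr


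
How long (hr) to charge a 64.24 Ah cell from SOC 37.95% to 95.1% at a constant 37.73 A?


delta_Ah = 64.24 * (95.1 - 37.95) / 100 = 36.713 Ah
t = delta_Ah / I = 36.713 / 37.73 = 0.9730 hr

0.9730 hr


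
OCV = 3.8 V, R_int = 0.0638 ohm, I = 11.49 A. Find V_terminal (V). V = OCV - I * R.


IR drop = 11.49 * 0.0638 = 0.73306 V
V = 3.8 - 0.73306 = 3.067 V

3.067 V


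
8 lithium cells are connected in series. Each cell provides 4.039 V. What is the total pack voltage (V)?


V_pack = n * V_cell = 8 * 4.039 = 32.312 V

32.312 V


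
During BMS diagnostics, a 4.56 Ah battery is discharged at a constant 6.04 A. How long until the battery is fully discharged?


t = capacity / current = 4.56 / 6.04 = 0.7550 hr

0.7550 hr


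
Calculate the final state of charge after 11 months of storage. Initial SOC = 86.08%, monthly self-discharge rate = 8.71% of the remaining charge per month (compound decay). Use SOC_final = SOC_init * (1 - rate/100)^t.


Monthly retention factor = 1 - 8.71/100 = 0.9129
Over 11 months: factor^11 = 0.36699
SOC_final = 86.08 * 0.36699 = 31.59%

31.59%


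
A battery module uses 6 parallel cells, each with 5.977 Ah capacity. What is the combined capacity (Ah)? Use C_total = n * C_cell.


Parallel capacities add: 6 * 5.977 Ah = 35.862 Ah

35.862 Ah


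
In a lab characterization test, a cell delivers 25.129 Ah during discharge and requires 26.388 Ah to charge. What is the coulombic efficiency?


Coulombic efficiency = 25.129/26.388 * 100% = 95.23%

95.23%


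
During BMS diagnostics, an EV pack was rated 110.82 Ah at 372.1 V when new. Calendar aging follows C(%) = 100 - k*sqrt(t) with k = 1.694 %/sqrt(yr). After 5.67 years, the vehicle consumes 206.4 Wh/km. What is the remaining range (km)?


Step 1: capacity retention = 100 - 1.694 * sqrt(5.67) = 100 - 1.694 * 2.3812 = 95.966%
Step 2: C_now = 110.82 * 95.966/100 = 106.35 Ah
Step 3: E_pack = V * C_now = 372.1 * 106.35 = 39573 Wh
Step 4: range = E_pack / consumption = 39573 / 206.4 = 191.7 km

191.7 km


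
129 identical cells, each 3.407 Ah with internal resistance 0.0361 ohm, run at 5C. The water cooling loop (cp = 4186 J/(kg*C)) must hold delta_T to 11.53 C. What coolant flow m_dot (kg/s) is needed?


Step 1: I = 5 * 3.407 = 17.035 A
Step 2: Q_cell = I^2 * R = 17.035^2 * 0.0361 = 10.476 W
Step 3: Q_total = 129 * 10.476 = 1351.4 W
Step 4: m_dot = Q_total / (cp * dT) = 1351.4 / (4186 * 11.53) = 0.02800 kg/s

0.02800 kg/s


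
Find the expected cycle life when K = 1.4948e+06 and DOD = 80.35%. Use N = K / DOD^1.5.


DOD^1.5 = 720.24
N = K / DOD^1.5 = 1.4948e+06 / 720.24 = 2075

2075 cycles


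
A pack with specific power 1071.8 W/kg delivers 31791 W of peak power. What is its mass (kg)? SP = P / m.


m = P / SP = 31791 / 1071.8 = 29.66 kg

29.66 kg


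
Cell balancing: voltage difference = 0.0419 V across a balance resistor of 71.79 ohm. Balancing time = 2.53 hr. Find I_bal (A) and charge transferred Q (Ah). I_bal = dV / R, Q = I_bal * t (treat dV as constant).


I_bal = dV / R = 0.0419 / 71.79 = 5.8365e-04 A
Q = I_bal * t = 5.8365e-04 * 2.53 = 0.001477 Ah

I=5.8365e-04 A, Q=0.001477 Ah


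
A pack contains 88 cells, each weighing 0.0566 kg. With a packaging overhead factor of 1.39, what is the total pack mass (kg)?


Cell mass sum = 88 * 0.0566 = 4.9808 kg
With overhead 1.39: m_pack = 4.9808 * 1.39 = 6.923 kg

6.923 kg


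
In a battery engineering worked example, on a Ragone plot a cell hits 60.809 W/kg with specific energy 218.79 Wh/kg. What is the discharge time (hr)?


t = E / P = 218.79 / 60.809 = 3.598 hr

3.598 hr
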